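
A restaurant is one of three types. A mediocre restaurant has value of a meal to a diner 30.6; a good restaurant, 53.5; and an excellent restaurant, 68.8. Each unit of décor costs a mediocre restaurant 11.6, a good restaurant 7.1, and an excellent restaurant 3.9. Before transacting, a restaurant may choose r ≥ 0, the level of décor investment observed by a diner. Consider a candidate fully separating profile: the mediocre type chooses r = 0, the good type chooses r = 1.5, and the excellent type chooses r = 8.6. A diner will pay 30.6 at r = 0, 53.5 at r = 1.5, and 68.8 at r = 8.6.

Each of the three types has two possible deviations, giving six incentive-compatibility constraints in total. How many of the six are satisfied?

Excellent (own payoff 68.8 − 3.9×8.6 = 35.26): to r=0 gives 30.6 → no gain ✓; to r=1.5 gives 53.5 − 3.9×1.5 = 47.65 → profitable ✗.
Mediocre (own payoff 30.6): to r=1.5 gives 53.5 − 11.6×1.5 = 36.1 → profitable ✗; to r=8.6 gives 68.8 − 11.6×8.6 = -30.96 → no gain ✓.
Good (own payoff 53.5 − 7.1×1.5 = 42.85): to r=0 gives 30.6 → no gain ✓; to r=8.6 gives 68.8 − 7.1×8.6 = 7.74 → no gain ✓.
4 of the 6 constraints hold; not an equilibrium.

4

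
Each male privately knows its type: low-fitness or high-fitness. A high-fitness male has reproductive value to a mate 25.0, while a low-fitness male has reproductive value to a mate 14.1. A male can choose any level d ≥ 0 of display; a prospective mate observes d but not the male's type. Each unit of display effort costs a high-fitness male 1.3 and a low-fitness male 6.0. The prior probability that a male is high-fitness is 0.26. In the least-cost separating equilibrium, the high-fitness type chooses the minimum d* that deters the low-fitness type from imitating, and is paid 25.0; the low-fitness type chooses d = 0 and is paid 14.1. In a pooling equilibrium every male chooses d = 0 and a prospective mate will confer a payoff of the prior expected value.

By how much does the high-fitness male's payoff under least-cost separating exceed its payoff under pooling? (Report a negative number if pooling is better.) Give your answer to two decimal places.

5.70

Least-cost separating signal: d* solves 14.1 = 25.0 − 6.0·d*, so d* = (25.0 − 14.1)/6.0 ≈ 1.8167.
High-fitness type's separating payoff: 25.0 − 1.3 × d* = 25.0 − 1.3 × (25.0 − 14.1)/6.0 = 25.0 − 14.17/6.0 ≈ 22.6383.
Pooling payoff: 0.26 × 25.0 + 0.74 × 14.1 = 16.934.
Difference: 22.6383 − 16.934 = 5.7043, i.e. 5.70 to two decimal places.
The high-fitness type prefers to separate.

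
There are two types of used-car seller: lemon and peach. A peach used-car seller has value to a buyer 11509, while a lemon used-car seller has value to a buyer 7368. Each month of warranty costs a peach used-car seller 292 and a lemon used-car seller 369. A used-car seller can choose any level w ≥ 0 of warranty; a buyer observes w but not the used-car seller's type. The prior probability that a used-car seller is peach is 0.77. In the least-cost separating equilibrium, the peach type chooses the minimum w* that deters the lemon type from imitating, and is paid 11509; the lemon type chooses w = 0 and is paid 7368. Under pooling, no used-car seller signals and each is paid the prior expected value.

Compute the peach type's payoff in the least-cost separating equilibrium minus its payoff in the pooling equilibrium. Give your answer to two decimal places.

-2324.46

Least-cost separating signal: w* solves 7368 = 11509 − 369·w*, so w* = (11509 − 7368)/369 ≈ 11.2222.
Peach type's separating payoff: 11509 − 292 × w* = 11509 − 292 × (11509 − 7368)/369 = 11509 − 1209172/369 ≈ 8232.1111.
Pooling payoff: 0.77 × 11509 + 0.23 × 7368 = 10556.57.
Difference: 8232.1111 − 10556.57 = -2324.4589, i.e. -2324.46 to two decimal places.
The peach type would prefer the pooling outcome.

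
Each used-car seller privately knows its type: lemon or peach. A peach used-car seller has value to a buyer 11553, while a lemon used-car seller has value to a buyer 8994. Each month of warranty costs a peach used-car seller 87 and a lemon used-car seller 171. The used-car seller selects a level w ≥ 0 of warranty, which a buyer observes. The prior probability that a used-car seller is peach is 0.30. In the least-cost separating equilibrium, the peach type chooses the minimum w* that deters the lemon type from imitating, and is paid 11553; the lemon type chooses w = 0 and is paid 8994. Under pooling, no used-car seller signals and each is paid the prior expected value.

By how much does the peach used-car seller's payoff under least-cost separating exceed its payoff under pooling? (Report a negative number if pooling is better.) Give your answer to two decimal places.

489.35

Least-cost separating signal: w* solves 8994 = 11553 − 171·w*, so w* = (11553 − 8994)/171 ≈ 14.9649.
Peach type's separating payoff: 11553 − 87 × w* = 11553 − 87 × (11553 − 8994)/171 = 11553 − 222633/171 ≈ 10251.0526.
Pooling payoff: 0.30 × 11553 + 0.70 × 8994 = 9761.7.
Difference: 10251.0526 − 9761.7 = 489.3526, i.e. 489.35 to two decimal places.
The peach type prefers to separate.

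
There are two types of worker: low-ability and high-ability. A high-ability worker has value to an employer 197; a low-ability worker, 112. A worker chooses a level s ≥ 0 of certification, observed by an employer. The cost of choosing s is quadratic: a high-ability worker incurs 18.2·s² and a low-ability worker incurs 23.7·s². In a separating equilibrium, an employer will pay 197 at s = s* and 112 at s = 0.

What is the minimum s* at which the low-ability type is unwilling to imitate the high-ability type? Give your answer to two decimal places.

1.89

The low-ability type at s = 0 receives 112; imitating at s* yields 197 − 23.7·s*².
Indifference: 112 = 197 − 23.7·s*², so s*² = (197 − 112) / 23.7 ≈ 3.5865.
s* = √3.5865 ≈ 1.89.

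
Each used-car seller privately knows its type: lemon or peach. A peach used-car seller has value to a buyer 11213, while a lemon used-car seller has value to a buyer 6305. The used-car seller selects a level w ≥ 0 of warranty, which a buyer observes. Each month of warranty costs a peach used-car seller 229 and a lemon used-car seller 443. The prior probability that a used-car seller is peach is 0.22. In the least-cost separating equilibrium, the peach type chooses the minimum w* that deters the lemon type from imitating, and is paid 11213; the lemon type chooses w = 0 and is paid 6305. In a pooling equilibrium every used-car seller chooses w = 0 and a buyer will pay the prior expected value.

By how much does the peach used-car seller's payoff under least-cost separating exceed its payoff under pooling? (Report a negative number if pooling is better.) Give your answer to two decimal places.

Least-cost separating signal: w* solves 6305 = 11213 − 443·w*, so w* = (11213 − 6305)/443 ≈ 11.0790.
Peach type's separating payoff: 11213 − 229 × w* = 11213 − 229 × (11213 − 6305)/443 = 11213 − 1123932/443 ≈ 8675.9074.
Pooling payoff: 0.22 × 11213 + 0.78 × 6305 = 7384.76.
Difference: 8675.9074 − 7384.76 = 1291.1474, i.e. 1291.15 to two decimal places.
The peach type prefers to separate.

1291.15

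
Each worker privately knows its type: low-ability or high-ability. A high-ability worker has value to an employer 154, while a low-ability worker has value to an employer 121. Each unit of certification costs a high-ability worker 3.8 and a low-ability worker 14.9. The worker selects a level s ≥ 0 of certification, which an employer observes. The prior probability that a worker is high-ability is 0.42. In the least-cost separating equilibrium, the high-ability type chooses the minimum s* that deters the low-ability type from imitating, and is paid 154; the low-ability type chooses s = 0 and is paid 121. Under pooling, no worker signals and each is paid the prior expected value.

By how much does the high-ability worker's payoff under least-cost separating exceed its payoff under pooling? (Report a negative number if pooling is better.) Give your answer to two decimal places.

10.72

Least-cost separating signal: s* solves 121 = 154 − 14.9·s*, so s* = (154 − 121)/14.9 ≈ 2.2148.
High-ability type's separating payoff: 154 − 3.8 × s* = 154 − 3.8 × (154 − 121)/14.9 = 154 − 125.4/14.9 ≈ 145.5839.
Pooling payoff: 0.42 × 154 + 0.58 × 121 = 134.86.
Difference: 145.5839 − 134.86 = 10.7239, i.e. 10.72 to two decimal places.
The high-ability type prefers to separate.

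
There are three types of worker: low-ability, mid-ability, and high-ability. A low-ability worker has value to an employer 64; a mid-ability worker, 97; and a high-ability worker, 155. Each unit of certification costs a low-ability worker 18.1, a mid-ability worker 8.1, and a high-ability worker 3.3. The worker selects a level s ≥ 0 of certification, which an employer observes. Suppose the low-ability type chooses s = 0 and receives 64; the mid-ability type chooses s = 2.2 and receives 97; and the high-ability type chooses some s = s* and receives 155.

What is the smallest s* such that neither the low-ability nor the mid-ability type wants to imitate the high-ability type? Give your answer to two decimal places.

9.36

Mid-ability type (on-path payoff 97 − 8.1×2.2 = 79.18) won't mimic when 79.18 ≥ 155 − 8.1·s*, i.e. s* ≥ 9.36.
Low-ability type (on-path payoff 64) won't mimic when 64 ≥ 155 − 18.1·s*, i.e. s* ≥ 5.03.
Both must hold, so s* = max(5.03, 9.36) = 9.36. The mid-ability type's constraint binds.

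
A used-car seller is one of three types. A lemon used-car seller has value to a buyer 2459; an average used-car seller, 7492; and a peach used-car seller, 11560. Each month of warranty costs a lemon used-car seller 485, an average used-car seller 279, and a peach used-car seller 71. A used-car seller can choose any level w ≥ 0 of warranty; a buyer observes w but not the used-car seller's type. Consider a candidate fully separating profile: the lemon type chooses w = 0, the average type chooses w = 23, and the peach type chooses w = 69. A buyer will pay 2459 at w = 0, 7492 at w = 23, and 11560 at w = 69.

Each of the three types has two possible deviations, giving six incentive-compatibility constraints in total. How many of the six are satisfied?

5

Average (own payoff 7492 − 279×23 = 1075): to w=0 gives 2459 → profitable ✗; to w=69 gives 11560 − 279×69 = -7691 → no gain ✓.
Peach (own payoff 11560 − 71×69 = 6661): to w=0 gives 2459 → no gain ✓; to w=23 gives 7492 − 71×23 = 5859 → no gain ✓.
Lemon (own payoff 2459): to w=23 gives 7492 − 485×23 = -3663 → no gain ✓; to w=69 gives 11560 − 485×69 = -21905 → no gain ✓.
5 of the 6 constraints hold; not an equilibrium.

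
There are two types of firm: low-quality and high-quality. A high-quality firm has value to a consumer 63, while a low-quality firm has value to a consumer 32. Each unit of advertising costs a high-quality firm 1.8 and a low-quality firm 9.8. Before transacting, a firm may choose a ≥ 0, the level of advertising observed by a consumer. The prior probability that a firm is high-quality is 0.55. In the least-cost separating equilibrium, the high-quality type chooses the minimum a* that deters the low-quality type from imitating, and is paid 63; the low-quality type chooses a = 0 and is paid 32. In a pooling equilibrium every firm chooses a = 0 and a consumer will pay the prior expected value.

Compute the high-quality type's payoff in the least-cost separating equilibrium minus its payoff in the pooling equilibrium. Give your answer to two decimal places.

Least-cost separating signal: a* solves 32 = 63 − 9.8·a*, so a* = (63 − 32)/9.8 ≈ 3.1633.
High-quality type's separating payoff: 63 − 1.8 × a* = 63 − 1.8 × (63 − 32)/9.8 = 63 − 55.8/9.8 ≈ 57.3061.
Pooling payoff: 0.55 × 63 + 0.45 × 32 = 49.05.
Difference: 57.3061 − 49.05 = 8.2561, i.e. 8.26 to two decimal places.
The high-quality type prefers to separate.

8.26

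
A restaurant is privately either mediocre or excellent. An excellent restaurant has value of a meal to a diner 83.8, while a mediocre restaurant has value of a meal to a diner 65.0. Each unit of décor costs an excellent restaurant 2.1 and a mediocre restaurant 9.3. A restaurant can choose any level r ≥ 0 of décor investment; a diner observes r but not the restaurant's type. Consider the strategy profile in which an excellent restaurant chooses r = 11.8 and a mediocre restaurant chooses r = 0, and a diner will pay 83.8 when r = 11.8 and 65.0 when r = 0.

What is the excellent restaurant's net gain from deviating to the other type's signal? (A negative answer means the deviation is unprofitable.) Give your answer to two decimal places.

Playing r = 11.8 the excellent restaurant receives 83.8 − 2.1 × 11.8 = 59.02.
Deviating to r = 0 yields 65.0 instead.
Gain from deviating: 65.0 − 59.02 = 5.98.
The gain is positive, so the excellent type's incentive-compatibility constraint is violated — this profile is not a separating equilibrium.

5.98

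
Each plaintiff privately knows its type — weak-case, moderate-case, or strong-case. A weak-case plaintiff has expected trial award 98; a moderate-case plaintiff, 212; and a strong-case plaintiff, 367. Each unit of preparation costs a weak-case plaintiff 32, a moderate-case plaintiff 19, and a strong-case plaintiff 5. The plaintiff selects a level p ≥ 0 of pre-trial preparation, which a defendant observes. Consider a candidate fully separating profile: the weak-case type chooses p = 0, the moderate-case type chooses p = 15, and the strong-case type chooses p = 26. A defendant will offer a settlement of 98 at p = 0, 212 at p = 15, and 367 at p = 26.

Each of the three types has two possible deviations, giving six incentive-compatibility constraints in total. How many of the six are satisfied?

Strong-case (own payoff 367 − 5×26 = 237): to p=0 gives 98 → no gain ✓; to p=15 gives 212 − 5×15 = 137 → no gain ✓.
Moderate-case (own payoff 212 − 19×15 = -73): to p=0 gives 98 → profitable ✗; to p=26 gives 367 − 19×26 = -127 → no gain ✓.
Weak-case (own payoff 98): to p=15 gives 212 − 32×15 = -268 → no gain ✓; to p=26 gives 367 − 32×26 = -465 → no gain ✓.
5 of the 6 constraints hold; not an equilibrium.

5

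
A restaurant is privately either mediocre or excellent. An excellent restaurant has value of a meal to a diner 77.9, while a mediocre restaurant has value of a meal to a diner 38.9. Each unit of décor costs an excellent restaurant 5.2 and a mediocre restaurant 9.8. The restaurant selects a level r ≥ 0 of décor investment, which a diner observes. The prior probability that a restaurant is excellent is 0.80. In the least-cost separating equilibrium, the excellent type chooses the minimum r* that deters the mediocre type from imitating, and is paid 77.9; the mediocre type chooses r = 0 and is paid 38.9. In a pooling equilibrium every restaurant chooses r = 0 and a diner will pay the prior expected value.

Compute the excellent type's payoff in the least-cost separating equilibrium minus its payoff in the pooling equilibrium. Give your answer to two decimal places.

-12.89

Least-cost separating signal: r* solves 38.9 = 77.9 − 9.8·r*, so r* = (77.9 − 38.9)/9.8 ≈ 3.9796.
Excellent type's separating payoff: 77.9 − 5.2 × r* = 77.9 − 5.2 × (77.9 − 38.9)/9.8 = 77.9 − 202.8/9.8 ≈ 57.2061.
Pooling payoff: 0.80 × 77.9 + 0.20 × 38.9 = 70.1.
Difference: 57.2061 − 70.1 = -12.8939, i.e. -12.89 to two decimal places.
The excellent type would prefer the pooling outcome.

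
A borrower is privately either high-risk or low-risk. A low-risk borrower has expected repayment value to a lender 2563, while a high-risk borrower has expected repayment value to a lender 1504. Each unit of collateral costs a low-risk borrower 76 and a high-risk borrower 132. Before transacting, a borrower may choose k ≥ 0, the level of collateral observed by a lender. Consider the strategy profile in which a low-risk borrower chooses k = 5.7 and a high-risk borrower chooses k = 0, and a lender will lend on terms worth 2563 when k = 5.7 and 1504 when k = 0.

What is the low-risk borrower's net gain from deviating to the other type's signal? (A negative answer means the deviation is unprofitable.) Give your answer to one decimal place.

-625.8

Playing k = 5.7 the low-risk borrower receives 2563 − 76 × 5.7 = 2129.8.
Deviating to k = 0 yields 1504 instead.
Gain from deviating: 1504 − 2129.8 = -625.8.
The gain is negative, so the low-risk type's incentive-compatibility constraint is satisfied.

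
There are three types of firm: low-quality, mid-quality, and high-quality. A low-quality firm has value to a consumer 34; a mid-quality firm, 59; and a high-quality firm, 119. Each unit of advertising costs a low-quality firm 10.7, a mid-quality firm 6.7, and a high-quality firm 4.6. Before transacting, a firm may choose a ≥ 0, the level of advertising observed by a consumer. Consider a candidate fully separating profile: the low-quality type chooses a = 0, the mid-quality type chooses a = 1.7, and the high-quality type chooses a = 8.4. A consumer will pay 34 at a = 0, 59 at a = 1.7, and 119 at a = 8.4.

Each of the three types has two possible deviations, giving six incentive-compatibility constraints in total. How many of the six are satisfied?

Low-quality (own payoff 34): to a=1.7 gives 59 − 10.7×1.7 = 40.81 → profitable ✗; to a=8.4 gives 119 − 10.7×8.4 = 29.12 → no gain ✓.
High-quality (own payoff 119 − 4.6×8.4 = 80.36): to a=0 gives 34 → no gain ✓; to a=1.7 gives 59 − 4.6×1.7 = 51.18 → no gain ✓.
Mid-quality (own payoff 59 − 6.7×1.7 = 47.61): to a=0 gives 34 → no gain ✓; to a=8.4 gives 119 − 6.7×8.4 = 62.72 → profitable ✗.
4 of the 6 constraints hold; not an equilibrium.

4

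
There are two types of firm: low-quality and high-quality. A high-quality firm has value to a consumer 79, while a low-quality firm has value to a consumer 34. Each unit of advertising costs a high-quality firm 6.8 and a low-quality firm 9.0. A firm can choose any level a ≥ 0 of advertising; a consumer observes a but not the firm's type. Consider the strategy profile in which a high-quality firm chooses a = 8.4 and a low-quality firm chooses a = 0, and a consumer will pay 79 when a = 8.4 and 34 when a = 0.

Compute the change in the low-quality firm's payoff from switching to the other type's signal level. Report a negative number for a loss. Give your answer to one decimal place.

-30.6

Playing a = 0 the low-quality firm receives 34.
Deviating to a = 8.4 brings payment 79 at cost 9.0 × 8.4 = 75.6, netting 3.4.
Gain from deviating: 3.4 − 34 = -30.6.
The gain is negative, so the low-quality type's incentive-compatibility constraint is satisfied.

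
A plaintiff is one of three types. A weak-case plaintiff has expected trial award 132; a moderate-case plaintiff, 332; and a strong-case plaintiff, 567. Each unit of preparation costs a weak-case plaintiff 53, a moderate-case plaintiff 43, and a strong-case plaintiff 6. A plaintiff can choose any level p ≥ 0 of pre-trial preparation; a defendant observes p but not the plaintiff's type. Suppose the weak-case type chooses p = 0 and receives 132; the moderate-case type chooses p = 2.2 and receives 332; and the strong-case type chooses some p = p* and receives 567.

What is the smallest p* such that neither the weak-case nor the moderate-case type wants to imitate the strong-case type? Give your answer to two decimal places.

8.21

Moderate-case type (on-path payoff 332 − 43×2.2 = 237.4) won't mimic when 237.4 ≥ 567 − 43·p*, i.e. p* ≥ 7.67.
Weak-case type (on-path payoff 132) won't mimic when 132 ≥ 567 − 53·p*, i.e. p* ≥ 8.21.
Both must hold, so p* = max(8.21, 7.67) = 8.21. The weak-case type's constraint binds.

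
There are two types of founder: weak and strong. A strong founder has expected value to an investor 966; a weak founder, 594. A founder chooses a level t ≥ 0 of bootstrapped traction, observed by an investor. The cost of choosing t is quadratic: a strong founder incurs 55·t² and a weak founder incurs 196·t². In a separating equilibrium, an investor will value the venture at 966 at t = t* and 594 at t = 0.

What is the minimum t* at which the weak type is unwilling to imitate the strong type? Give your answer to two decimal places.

The weak type at t = 0 receives 594; imitating at t* yields 966 − 196·t*².
Indifference: 594 = 966 − 196·t*², so t*² = (966 − 594) / 196 ≈ 1.8980.
t* = √1.8980 ≈ 1.38.

1.38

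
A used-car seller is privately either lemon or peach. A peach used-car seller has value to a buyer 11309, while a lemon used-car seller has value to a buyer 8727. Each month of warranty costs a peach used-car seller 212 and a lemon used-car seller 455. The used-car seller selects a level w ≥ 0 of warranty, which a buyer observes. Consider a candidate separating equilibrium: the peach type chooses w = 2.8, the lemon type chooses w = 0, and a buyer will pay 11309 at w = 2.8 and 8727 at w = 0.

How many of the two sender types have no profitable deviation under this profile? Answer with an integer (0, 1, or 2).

1

Lemon type: stay at 0 → 8727; mimic → 11309 − 455 × 2.8 = 10035. IC fails (8727 < 10035).
Peach type: signal → 11309 − 212 × 2.8 = 10715.4; deviate to 0 → 8727. IC holds (10715.4 ≥ 8727).
1 of 2 constraints hold, so this profile is not an equilibrium.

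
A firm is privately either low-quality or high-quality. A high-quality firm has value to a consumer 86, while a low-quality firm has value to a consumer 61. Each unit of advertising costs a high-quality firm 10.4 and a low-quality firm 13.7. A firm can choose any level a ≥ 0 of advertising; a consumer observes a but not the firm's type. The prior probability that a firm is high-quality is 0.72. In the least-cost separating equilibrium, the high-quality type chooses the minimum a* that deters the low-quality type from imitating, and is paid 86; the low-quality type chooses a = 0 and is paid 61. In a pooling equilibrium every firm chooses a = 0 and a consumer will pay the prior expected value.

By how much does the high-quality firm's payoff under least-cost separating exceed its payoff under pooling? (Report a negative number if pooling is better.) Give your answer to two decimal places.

Least-cost separating signal: a* solves 61 = 86 − 13.7·a*, so a* = (86 − 61)/13.7 ≈ 1.8248.
High-quality type's separating payoff: 86 − 10.4 × a* = 86 − 10.4 × (86 − 61)/13.7 = 86 − 260/13.7 ≈ 67.0219.
Pooling payoff: 0.72 × 86 + 0.28 × 61 = 79.
Difference: 67.0219 − 79 = -11.9781, i.e. -11.98 to two decimal places.
The high-quality type would prefer the pooling outcome.

-11.98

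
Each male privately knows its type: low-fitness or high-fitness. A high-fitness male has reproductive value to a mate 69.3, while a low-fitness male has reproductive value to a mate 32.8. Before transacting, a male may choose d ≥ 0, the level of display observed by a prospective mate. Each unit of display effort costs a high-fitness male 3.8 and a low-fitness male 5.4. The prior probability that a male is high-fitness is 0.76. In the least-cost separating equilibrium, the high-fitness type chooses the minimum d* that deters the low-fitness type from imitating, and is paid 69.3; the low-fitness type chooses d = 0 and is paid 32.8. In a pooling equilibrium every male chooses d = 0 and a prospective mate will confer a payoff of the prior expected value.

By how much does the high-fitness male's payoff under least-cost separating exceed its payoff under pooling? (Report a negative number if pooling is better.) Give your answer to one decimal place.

Least-cost separating signal: d* solves 32.8 = 69.3 − 5.4·d*, so d* = (69.3 − 32.8)/5.4 ≈ 6.7593.
High-fitness type's separating payoff: 69.3 − 3.8 × d* = 69.3 − 3.8 × (69.3 − 32.8)/5.4 = 69.3 − 138.7/5.4 ≈ 43.615.
Pooling payoff: 0.76 × 69.3 + 0.24 × 32.8 = 60.54.
Difference: 43.615 − 60.54 = -16.925, i.e. -16.9 to one decimal place.
The high-fitness type would prefer the pooling outcome.

-16.9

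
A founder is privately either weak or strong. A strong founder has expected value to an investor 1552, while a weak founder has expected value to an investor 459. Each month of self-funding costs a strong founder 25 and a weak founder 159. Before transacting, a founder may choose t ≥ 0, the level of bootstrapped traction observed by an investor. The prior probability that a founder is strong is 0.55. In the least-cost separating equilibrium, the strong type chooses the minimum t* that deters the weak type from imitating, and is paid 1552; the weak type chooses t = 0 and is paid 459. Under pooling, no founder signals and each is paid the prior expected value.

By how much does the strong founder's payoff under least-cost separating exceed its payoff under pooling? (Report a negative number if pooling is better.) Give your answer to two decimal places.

Least-cost separating signal: t* solves 459 = 1552 − 159·t*, so t* = (1552 − 459)/159 ≈ 6.8742.
Strong type's separating payoff: 1552 − 25 × t* = 1552 − 25 × (1552 − 459)/159 = 1552 − 27325/159 ≈ 1380.1447.
Pooling payoff: 0.55 × 1552 + 0.45 × 459 = 1060.15.
Difference: 1380.1447 − 1060.15 = 319.9947, i.e. 319.99 to two decimal places.
The strong type prefers to separate.

319.99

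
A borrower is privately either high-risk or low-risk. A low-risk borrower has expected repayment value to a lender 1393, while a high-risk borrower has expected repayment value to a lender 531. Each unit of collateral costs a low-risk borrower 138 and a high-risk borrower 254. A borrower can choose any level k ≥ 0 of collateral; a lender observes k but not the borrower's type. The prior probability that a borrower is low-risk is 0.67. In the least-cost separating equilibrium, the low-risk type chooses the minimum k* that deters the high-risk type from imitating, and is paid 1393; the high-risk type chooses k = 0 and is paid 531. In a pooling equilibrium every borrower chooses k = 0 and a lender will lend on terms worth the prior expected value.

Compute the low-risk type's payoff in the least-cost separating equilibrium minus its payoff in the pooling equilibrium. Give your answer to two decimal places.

-183.87

Least-cost separating signal: k* solves 531 = 1393 − 254·k*, so k* = (1393 − 531)/254 ≈ 3.3937.
Low-risk type's separating payoff: 1393 − 138 × k* = 1393 − 138 × (1393 − 531)/254 = 1393 − 118956/254 ≈ 924.6693.
Pooling payoff: 0.67 × 1393 + 0.33 × 531 = 1108.54.
Difference: 924.6693 − 1108.54 = -183.8707, i.e. -183.87 to two decimal places.
The low-risk type would prefer the pooling outcome.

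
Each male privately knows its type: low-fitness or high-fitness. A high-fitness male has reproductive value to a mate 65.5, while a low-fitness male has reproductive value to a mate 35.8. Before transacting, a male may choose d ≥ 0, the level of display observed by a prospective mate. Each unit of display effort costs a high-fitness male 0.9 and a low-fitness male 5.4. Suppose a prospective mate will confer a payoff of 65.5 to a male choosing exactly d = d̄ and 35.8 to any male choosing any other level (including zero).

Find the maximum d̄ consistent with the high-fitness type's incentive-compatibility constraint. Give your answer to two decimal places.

33.00

Choosing d̄ yields the high-fitness type 65.5 − 0.9·d̄; choosing zero yields 35.8.
The high-fitness type is indifferent at 65.5 − 0.9·d̄ = 35.8, i.e. d̄ = (65.5 − 35.8) / 0.9 = 33.00.
For any d̄ above 33.00 the high-fitness type would rather pool at zero, so separation collapses.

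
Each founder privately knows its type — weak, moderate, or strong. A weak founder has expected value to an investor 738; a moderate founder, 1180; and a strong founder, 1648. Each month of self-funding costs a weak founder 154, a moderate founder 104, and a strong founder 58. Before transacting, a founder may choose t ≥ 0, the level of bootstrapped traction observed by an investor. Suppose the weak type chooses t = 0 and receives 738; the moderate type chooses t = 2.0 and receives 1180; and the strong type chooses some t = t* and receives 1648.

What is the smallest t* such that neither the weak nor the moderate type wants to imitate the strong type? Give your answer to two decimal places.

Moderate type (on-path payoff 1180 − 104×2.0 = 972) won't mimic when 972 ≥ 1648 − 104·t*, i.e. t* ≥ 6.50.
Weak type (on-path payoff 738) won't mimic when 738 ≥ 1648 − 154·t*, i.e. t* ≥ 5.91.
Both must hold, so t* = max(5.91, 6.50) = 6.50. The moderate type's constraint binds.

6.50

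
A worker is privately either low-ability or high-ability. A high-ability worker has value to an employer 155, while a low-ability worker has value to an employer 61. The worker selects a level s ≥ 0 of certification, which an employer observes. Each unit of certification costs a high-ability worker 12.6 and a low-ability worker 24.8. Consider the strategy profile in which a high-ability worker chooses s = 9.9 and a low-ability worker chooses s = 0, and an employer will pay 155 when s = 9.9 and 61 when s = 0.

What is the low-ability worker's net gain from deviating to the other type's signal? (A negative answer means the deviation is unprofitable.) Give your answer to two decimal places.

Playing s = 0 the low-ability worker receives 61.
Deviating to s = 9.9 brings payment 155 at cost 24.8 × 9.9 = 245.52, netting -90.52.
Gain from deviating: -90.52 − 61 = -151.52.
The gain is negative, so the low-ability type's incentive-compatibility constraint is satisfied.

-151.52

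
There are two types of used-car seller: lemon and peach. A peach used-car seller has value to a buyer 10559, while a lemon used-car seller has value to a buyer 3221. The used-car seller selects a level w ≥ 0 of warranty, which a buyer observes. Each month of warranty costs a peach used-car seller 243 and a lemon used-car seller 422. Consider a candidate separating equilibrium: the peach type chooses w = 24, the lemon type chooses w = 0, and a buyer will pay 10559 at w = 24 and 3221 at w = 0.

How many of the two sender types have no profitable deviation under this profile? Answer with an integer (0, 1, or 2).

Peach type: signal → 10559 − 243 × 24 = 4727; deviate to 0 → 3221. IC holds (4727 ≥ 3221).
Lemon type: stay at 0 → 3221; mimic → 10559 − 422 × 24 = 431. IC holds (3221 ≥ 431).
2 of 2 constraints hold, so this is a separating equilibrium.

2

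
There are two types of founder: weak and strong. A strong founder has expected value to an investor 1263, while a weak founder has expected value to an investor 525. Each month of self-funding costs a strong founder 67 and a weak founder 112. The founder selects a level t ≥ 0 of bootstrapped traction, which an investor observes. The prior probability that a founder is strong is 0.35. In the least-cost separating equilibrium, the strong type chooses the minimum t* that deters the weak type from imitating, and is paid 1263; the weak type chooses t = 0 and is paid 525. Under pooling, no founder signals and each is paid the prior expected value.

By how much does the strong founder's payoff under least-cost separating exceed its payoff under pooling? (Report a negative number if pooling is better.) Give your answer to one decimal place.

38.2

Least-cost separating signal: t* solves 525 = 1263 − 112·t*, so t* = (1263 − 525)/112 ≈ 6.5893.
Strong type's separating payoff: 1263 − 67 × t* = 1263 − 67 × (1263 − 525)/112 = 1263 − 49446/112 ≈ 821.518.
Pooling payoff: 0.35 × 1263 + 0.65 × 525 = 783.3.
Difference: 821.518 − 783.3 = 38.218, i.e. 38.2 to one decimal place.
The strong type prefers to separate.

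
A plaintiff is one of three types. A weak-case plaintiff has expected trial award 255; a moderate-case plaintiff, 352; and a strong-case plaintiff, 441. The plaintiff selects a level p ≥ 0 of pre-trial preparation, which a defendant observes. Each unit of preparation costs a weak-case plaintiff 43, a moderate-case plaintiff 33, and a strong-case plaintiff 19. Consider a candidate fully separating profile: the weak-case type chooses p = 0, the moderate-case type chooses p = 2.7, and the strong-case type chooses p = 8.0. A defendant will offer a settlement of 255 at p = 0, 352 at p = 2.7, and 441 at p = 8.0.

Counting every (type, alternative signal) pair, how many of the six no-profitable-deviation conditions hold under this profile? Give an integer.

Moderate-case (own payoff 352 − 33×2.7 = 262.9): to p=0 gives 255 → no gain ✓; to p=8.0 gives 441 − 33×8.0 = 177 → no gain ✓.
Strong-case (own payoff 441 − 19×8.0 = 289): to p=0 gives 255 → no gain ✓; to p=2.7 gives 352 − 19×2.7 = 300.7 → profitable ✗.
Weak-case (own payoff 255): to p=2.7 gives 352 − 43×2.7 = 235.9 → no gain ✓; to p=8.0 gives 441 − 43×8.0 = 97 → no gain ✓.
5 of the 6 constraints hold; not an equilibrium.

5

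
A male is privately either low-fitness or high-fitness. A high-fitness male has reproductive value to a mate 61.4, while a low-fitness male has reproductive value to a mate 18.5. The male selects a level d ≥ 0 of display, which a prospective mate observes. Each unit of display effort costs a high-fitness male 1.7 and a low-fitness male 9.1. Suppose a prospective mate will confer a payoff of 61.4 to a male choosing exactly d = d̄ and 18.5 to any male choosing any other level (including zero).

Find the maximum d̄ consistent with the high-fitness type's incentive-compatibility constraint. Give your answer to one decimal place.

Choosing d̄ yields the high-fitness type 61.4 − 1.7·d̄; choosing zero yields 18.5.
The high-fitness type is indifferent at 61.4 − 1.7·d̄ = 18.5, i.e. d̄ = (61.4 − 18.5) / 1.7 ≈ 25.2.
For any d̄ above 25.2 the high-fitness type would rather pool at zero, so separation collapses.

25.2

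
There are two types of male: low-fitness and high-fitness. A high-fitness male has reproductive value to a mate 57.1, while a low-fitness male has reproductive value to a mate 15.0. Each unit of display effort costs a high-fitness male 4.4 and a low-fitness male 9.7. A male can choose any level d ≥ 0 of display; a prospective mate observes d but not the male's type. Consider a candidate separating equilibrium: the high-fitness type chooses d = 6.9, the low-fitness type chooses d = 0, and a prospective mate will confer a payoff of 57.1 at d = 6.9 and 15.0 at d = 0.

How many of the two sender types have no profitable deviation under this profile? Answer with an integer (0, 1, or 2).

Low-fitness type: stay at 0 → 15.0; mimic → 57.1 − 9.7 × 6.9 = -9.83. IC holds (15.0 ≥ -9.83).
High-fitness type: signal → 57.1 − 4.4 × 6.9 = 26.74; deviate to 0 → 15.0. IC holds (26.74 ≥ 15.0).
2 of 2 constraints hold, so this is a separating equilibrium.

2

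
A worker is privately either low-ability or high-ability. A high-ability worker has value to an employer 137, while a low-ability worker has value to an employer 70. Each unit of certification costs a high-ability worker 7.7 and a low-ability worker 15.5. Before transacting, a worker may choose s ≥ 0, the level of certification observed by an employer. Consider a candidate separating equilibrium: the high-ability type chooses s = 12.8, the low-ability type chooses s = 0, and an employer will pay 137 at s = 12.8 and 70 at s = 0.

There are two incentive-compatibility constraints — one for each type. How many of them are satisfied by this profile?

1

High-ability type: signal → 137 − 7.7 × 12.8 = 38.44; deviate to 0 → 70. IC fails (38.44 < 70).
Low-ability type: stay at 0 → 70; mimic → 137 − 15.5 × 12.8 = -61.4. IC holds (70 ≥ -61.4).
1 of 2 constraints hold, so this profile is not an equilibrium.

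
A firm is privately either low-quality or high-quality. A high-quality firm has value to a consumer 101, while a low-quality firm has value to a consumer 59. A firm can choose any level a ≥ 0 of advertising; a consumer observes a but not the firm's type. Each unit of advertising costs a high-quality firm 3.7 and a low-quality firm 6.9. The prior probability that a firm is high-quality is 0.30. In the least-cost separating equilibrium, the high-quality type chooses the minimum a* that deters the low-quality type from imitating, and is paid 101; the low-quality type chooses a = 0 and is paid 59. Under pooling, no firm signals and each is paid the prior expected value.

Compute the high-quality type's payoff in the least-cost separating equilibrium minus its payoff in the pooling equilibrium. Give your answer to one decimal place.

6.9

Least-cost separating signal: a* solves 59 = 101 − 6.9·a*, so a* = (101 − 59)/6.9 ≈ 6.0870.
High-quality type's separating payoff: 101 − 3.7 × a* = 101 − 3.7 × (101 − 59)/6.9 = 101 − 155.4/6.9 ≈ 78.478.
Pooling payoff: 0.30 × 101 + 0.70 × 59 = 71.6.
Difference: 78.478 − 71.6 = 6.878, i.e. 6.9 to one decimal place.
The high-quality type prefers to separate.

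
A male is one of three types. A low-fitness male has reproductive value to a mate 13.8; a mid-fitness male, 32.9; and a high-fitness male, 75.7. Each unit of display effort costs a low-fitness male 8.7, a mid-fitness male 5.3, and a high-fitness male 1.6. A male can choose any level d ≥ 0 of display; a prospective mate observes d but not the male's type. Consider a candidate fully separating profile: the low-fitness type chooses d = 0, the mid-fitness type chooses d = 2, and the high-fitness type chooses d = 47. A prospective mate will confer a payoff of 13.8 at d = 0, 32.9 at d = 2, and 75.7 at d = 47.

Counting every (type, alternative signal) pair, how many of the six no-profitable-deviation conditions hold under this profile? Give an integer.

High-fitness (own payoff 75.7 − 1.6×47 = 0.5): to d=0 gives 13.8 → profitable ✗; to d=2 gives 32.9 − 1.6×2 = 29.7 → profitable ✗.
Low-fitness (own payoff 13.8): to d=2 gives 32.9 − 8.7×2 = 15.5 → profitable ✗; to d=47 gives 75.7 − 8.7×47 = -333.2 → no gain ✓.
Mid-fitness (own payoff 32.9 − 5.3×2 = 22.3): to d=0 gives 13.8 → no gain ✓; to d=47 gives 75.7 − 5.3×47 = -173.4 → no gain ✓.
3 of the 6 constraints hold; not an equilibrium.

3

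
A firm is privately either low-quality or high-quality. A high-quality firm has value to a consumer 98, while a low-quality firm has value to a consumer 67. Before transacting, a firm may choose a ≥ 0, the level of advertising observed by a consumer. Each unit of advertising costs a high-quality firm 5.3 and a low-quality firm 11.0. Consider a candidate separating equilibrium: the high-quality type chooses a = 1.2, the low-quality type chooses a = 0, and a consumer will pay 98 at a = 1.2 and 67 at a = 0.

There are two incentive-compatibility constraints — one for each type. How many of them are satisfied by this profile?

1

High-quality type: signal → 98 − 5.3 × 1.2 = 91.64; deviate to 0 → 67. IC holds (91.64 ≥ 67).
Low-quality type: stay at 0 → 67; mimic → 98 − 11.0 × 1.2 = 84.8. IC fails (67 < 84.8).
1 of 2 constraints hold, so this profile is not an equilibrium.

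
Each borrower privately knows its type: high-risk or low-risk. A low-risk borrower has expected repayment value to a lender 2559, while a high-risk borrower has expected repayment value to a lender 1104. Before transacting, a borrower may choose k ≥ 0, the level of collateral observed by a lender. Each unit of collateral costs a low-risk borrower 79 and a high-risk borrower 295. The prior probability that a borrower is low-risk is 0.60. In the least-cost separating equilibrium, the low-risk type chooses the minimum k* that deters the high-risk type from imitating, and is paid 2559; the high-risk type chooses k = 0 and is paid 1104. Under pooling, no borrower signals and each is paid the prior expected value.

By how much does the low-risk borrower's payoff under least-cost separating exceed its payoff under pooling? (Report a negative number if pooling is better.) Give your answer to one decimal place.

Least-cost separating signal: k* solves 1104 = 2559 − 295·k*, so k* = (2559 − 1104)/295 ≈ 4.9322.
Low-risk type's separating payoff: 2559 − 79 × k* = 2559 − 79 × (2559 − 1104)/295 = 2559 − 114945/295 ≈ 2169.356.
Pooling payoff: 0.60 × 2559 + 0.40 × 1104 = 1977.
Difference: 2169.356 − 1977 = 192.356, i.e. 192.4 to one decimal place.
The low-risk type prefers to separate.

192.4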